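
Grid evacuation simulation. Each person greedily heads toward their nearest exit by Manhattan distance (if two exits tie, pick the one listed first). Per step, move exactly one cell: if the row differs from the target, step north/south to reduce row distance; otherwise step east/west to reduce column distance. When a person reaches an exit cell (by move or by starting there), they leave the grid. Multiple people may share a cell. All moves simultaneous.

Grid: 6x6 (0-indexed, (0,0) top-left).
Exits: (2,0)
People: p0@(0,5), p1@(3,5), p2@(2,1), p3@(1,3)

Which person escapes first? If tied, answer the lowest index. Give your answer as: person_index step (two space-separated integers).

Step 1: p0:(0,5)->(1,5) | p1:(3,5)->(2,5) | p2:(2,1)->(2,0)->EXIT | p3:(1,3)->(2,3)
Step 2: p0:(1,5)->(2,5) | p1:(2,5)->(2,4) | p2:escaped | p3:(2,3)->(2,2)
Step 3: p0:(2,5)->(2,4) | p1:(2,4)->(2,3) | p2:escaped | p3:(2,2)->(2,1)
Step 4: p0:(2,4)->(2,3) | p1:(2,3)->(2,2) | p2:escaped | p3:(2,1)->(2,0)->EXIT
Step 5: p0:(2,3)->(2,2) | p1:(2,2)->(2,1) | p2:escaped | p3:escaped
Step 6: p0:(2,2)->(2,1) | p1:(2,1)->(2,0)->EXIT | p2:escaped | p3:escaped
Step 7: p0:(2,1)->(2,0)->EXIT | p1:escaped | p2:escaped | p3:escaped
Exit steps: [7, 6, 1, 4]
First to escape: p2 at step 1

Answer: 2 1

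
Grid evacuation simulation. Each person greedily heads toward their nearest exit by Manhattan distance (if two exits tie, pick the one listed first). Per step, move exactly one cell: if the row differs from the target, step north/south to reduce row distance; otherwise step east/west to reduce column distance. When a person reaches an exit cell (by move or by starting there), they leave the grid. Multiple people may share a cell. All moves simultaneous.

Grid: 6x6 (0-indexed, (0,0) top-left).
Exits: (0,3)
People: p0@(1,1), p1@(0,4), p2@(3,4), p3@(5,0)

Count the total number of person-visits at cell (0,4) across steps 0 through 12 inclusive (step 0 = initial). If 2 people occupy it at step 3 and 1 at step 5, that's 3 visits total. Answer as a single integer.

Step 0: p0@(1,1) p1@(0,4) p2@(3,4) p3@(5,0) -> at (0,4): 1 [p1], cum=1
Step 1: p0@(0,1) p1@ESC p2@(2,4) p3@(4,0) -> at (0,4): 0 [-], cum=1
Step 2: p0@(0,2) p1@ESC p2@(1,4) p3@(3,0) -> at (0,4): 0 [-], cum=1
Step 3: p0@ESC p1@ESC p2@(0,4) p3@(2,0) -> at (0,4): 1 [p2], cum=2
Step 4: p0@ESC p1@ESC p2@ESC p3@(1,0) -> at (0,4): 0 [-], cum=2
Step 5: p0@ESC p1@ESC p2@ESC p3@(0,0) -> at (0,4): 0 [-], cum=2
Step 6: p0@ESC p1@ESC p2@ESC p3@(0,1) -> at (0,4): 0 [-], cum=2
Step 7: p0@ESC p1@ESC p2@ESC p3@(0,2) -> at (0,4): 0 [-], cum=2
Step 8: p0@ESC p1@ESC p2@ESC p3@ESC -> at (0,4): 0 [-], cum=2
Total visits = 2

Answer: 2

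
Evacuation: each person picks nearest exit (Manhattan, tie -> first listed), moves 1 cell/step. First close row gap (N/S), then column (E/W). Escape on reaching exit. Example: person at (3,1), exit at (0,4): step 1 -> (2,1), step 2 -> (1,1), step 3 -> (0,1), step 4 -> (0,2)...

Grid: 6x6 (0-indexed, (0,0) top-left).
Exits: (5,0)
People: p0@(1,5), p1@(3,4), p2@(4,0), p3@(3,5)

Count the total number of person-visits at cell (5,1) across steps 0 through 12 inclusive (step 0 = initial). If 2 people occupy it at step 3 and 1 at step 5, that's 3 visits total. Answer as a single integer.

Answer: 3

Derivation:
Step 0: p0@(1,5) p1@(3,4) p2@(4,0) p3@(3,5) -> at (5,1): 0 [-], cum=0
Step 1: p0@(2,5) p1@(4,4) p2@ESC p3@(4,5) -> at (5,1): 0 [-], cum=0
Step 2: p0@(3,5) p1@(5,4) p2@ESC p3@(5,5) -> at (5,1): 0 [-], cum=0
Step 3: p0@(4,5) p1@(5,3) p2@ESC p3@(5,4) -> at (5,1): 0 [-], cum=0
Step 4: p0@(5,5) p1@(5,2) p2@ESC p3@(5,3) -> at (5,1): 0 [-], cum=0
Step 5: p0@(5,4) p1@(5,1) p2@ESC p3@(5,2) -> at (5,1): 1 [p1], cum=1
Step 6: p0@(5,3) p1@ESC p2@ESC p3@(5,1) -> at (5,1): 1 [p3], cum=2
Step 7: p0@(5,2) p1@ESC p2@ESC p3@ESC -> at (5,1): 0 [-], cum=2
Step 8: p0@(5,1) p1@ESC p2@ESC p3@ESC -> at (5,1): 1 [p0], cum=3
Step 9: p0@ESC p1@ESC p2@ESC p3@ESC -> at (5,1): 0 [-], cum=3
Total visits = 3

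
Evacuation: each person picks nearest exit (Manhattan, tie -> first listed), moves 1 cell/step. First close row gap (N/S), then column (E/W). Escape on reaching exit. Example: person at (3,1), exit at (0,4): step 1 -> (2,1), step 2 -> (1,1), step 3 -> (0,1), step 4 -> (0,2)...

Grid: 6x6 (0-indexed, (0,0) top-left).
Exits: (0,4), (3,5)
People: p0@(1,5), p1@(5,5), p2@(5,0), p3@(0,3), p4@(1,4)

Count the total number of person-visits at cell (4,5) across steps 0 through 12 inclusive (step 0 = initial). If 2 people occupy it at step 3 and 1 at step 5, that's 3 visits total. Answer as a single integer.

Answer: 1

Derivation:
Step 0: p0@(1,5) p1@(5,5) p2@(5,0) p3@(0,3) p4@(1,4) -> at (4,5): 0 [-], cum=0
Step 1: p0@(0,5) p1@(4,5) p2@(4,0) p3@ESC p4@ESC -> at (4,5): 1 [p1], cum=1
Step 2: p0@ESC p1@ESC p2@(3,0) p3@ESC p4@ESC -> at (4,5): 0 [-], cum=1
Step 3: p0@ESC p1@ESC p2@(3,1) p3@ESC p4@ESC -> at (4,5): 0 [-], cum=1
Step 4: p0@ESC p1@ESC p2@(3,2) p3@ESC p4@ESC -> at (4,5): 0 [-], cum=1
Step 5: p0@ESC p1@ESC p2@(3,3) p3@ESC p4@ESC -> at (4,5): 0 [-], cum=1
Step 6: p0@ESC p1@ESC p2@(3,4) p3@ESC p4@ESC -> at (4,5): 0 [-], cum=1
Step 7: p0@ESC p1@ESC p2@ESC p3@ESC p4@ESC -> at (4,5): 0 [-], cum=1
Total visits = 1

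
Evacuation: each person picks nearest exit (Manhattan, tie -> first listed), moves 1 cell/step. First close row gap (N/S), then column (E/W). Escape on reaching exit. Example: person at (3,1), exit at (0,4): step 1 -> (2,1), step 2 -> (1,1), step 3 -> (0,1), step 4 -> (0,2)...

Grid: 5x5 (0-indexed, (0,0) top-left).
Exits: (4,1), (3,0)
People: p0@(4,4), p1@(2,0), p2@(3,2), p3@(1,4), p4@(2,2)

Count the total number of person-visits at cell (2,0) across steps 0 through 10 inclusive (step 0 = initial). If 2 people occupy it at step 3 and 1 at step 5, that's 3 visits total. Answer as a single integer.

Step 0: p0@(4,4) p1@(2,0) p2@(3,2) p3@(1,4) p4@(2,2) -> at (2,0): 1 [p1], cum=1
Step 1: p0@(4,3) p1@ESC p2@(4,2) p3@(2,4) p4@(3,2) -> at (2,0): 0 [-], cum=1
Step 2: p0@(4,2) p1@ESC p2@ESC p3@(3,4) p4@(4,2) -> at (2,0): 0 [-], cum=1
Step 3: p0@ESC p1@ESC p2@ESC p3@(4,4) p4@ESC -> at (2,0): 0 [-], cum=1
Step 4: p0@ESC p1@ESC p2@ESC p3@(4,3) p4@ESC -> at (2,0): 0 [-], cum=1
Step 5: p0@ESC p1@ESC p2@ESC p3@(4,2) p4@ESC -> at (2,0): 0 [-], cum=1
Step 6: p0@ESC p1@ESC p2@ESC p3@ESC p4@ESC -> at (2,0): 0 [-], cum=1
Total visits = 1

Answer: 1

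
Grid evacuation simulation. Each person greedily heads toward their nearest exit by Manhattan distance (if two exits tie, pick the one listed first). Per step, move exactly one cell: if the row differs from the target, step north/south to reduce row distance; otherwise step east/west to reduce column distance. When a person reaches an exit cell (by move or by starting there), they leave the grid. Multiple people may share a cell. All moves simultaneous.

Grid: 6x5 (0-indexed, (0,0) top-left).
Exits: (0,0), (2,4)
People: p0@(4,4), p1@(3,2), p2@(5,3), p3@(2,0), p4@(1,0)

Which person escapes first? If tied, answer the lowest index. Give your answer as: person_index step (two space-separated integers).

Answer: 4 1

Derivation:
Step 1: p0:(4,4)->(3,4) | p1:(3,2)->(2,2) | p2:(5,3)->(4,3) | p3:(2,0)->(1,0) | p4:(1,0)->(0,0)->EXIT
Step 2: p0:(3,4)->(2,4)->EXIT | p1:(2,2)->(2,3) | p2:(4,3)->(3,3) | p3:(1,0)->(0,0)->EXIT | p4:escaped
Step 3: p0:escaped | p1:(2,3)->(2,4)->EXIT | p2:(3,3)->(2,3) | p3:escaped | p4:escaped
Step 4: p0:escaped | p1:escaped | p2:(2,3)->(2,4)->EXIT | p3:escaped | p4:escaped
Exit steps: [2, 3, 4, 2, 1]
First to escape: p4 at step 1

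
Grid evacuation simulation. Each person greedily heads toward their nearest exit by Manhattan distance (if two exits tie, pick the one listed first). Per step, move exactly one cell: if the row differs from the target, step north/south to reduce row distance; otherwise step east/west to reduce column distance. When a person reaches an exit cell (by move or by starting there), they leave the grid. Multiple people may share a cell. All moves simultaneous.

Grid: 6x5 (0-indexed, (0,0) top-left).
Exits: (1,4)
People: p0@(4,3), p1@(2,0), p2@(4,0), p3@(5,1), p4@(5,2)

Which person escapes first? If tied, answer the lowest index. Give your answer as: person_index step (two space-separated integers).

Answer: 0 4

Derivation:
Step 1: p0:(4,3)->(3,3) | p1:(2,0)->(1,0) | p2:(4,0)->(3,0) | p3:(5,1)->(4,1) | p4:(5,2)->(4,2)
Step 2: p0:(3,3)->(2,3) | p1:(1,0)->(1,1) | p2:(3,0)->(2,0) | p3:(4,1)->(3,1) | p4:(4,2)->(3,2)
Step 3: p0:(2,3)->(1,3) | p1:(1,1)->(1,2) | p2:(2,0)->(1,0) | p3:(3,1)->(2,1) | p4:(3,2)->(2,2)
Step 4: p0:(1,3)->(1,4)->EXIT | p1:(1,2)->(1,3) | p2:(1,0)->(1,1) | p3:(2,1)->(1,1) | p4:(2,2)->(1,2)
Step 5: p0:escaped | p1:(1,3)->(1,4)->EXIT | p2:(1,1)->(1,2) | p3:(1,1)->(1,2) | p4:(1,2)->(1,3)
Step 6: p0:escaped | p1:escaped | p2:(1,2)->(1,3) | p3:(1,2)->(1,3) | p4:(1,3)->(1,4)->EXIT
Step 7: p0:escaped | p1:escaped | p2:(1,3)->(1,4)->EXIT | p3:(1,3)->(1,4)->EXIT | p4:escaped
Exit steps: [4, 5, 7, 7, 6]
First to escape: p0 at step 4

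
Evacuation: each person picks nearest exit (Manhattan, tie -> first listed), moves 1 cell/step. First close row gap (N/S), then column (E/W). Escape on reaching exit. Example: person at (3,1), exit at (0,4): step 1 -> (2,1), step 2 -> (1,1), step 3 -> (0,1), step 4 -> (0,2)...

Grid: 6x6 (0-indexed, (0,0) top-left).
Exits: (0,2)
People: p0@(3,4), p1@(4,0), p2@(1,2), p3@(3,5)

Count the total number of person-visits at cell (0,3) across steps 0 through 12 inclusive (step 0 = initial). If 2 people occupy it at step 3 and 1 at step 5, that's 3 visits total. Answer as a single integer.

Answer: 2

Derivation:
Step 0: p0@(3,4) p1@(4,0) p2@(1,2) p3@(3,5) -> at (0,3): 0 [-], cum=0
Step 1: p0@(2,4) p1@(3,0) p2@ESC p3@(2,5) -> at (0,3): 0 [-], cum=0
Step 2: p0@(1,4) p1@(2,0) p2@ESC p3@(1,5) -> at (0,3): 0 [-], cum=0
Step 3: p0@(0,4) p1@(1,0) p2@ESC p3@(0,5) -> at (0,3): 0 [-], cum=0
Step 4: p0@(0,3) p1@(0,0) p2@ESC p3@(0,4) -> at (0,3): 1 [p0], cum=1
Step 5: p0@ESC p1@(0,1) p2@ESC p3@(0,3) -> at (0,3): 1 [p3], cum=2
Step 6: p0@ESC p1@ESC p2@ESC p3@ESC -> at (0,3): 0 [-], cum=2
Total visits = 2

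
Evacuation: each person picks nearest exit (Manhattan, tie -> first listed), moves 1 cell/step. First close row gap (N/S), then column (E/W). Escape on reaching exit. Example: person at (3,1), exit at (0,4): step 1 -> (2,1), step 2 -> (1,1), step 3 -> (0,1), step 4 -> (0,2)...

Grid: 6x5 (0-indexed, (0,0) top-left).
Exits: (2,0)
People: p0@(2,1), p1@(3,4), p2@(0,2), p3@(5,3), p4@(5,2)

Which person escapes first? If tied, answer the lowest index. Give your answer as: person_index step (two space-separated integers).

Step 1: p0:(2,1)->(2,0)->EXIT | p1:(3,4)->(2,4) | p2:(0,2)->(1,2) | p3:(5,3)->(4,3) | p4:(5,2)->(4,2)
Step 2: p0:escaped | p1:(2,4)->(2,3) | p2:(1,2)->(2,2) | p3:(4,3)->(3,3) | p4:(4,2)->(3,2)
Step 3: p0:escaped | p1:(2,3)->(2,2) | p2:(2,2)->(2,1) | p3:(3,3)->(2,3) | p4:(3,2)->(2,2)
Step 4: p0:escaped | p1:(2,2)->(2,1) | p2:(2,1)->(2,0)->EXIT | p3:(2,3)->(2,2) | p4:(2,2)->(2,1)
Step 5: p0:escaped | p1:(2,1)->(2,0)->EXIT | p2:escaped | p3:(2,2)->(2,1) | p4:(2,1)->(2,0)->EXIT
Step 6: p0:escaped | p1:escaped | p2:escaped | p3:(2,1)->(2,0)->EXIT | p4:escaped
Exit steps: [1, 5, 4, 6, 5]
First to escape: p0 at step 1

Answer: 0 1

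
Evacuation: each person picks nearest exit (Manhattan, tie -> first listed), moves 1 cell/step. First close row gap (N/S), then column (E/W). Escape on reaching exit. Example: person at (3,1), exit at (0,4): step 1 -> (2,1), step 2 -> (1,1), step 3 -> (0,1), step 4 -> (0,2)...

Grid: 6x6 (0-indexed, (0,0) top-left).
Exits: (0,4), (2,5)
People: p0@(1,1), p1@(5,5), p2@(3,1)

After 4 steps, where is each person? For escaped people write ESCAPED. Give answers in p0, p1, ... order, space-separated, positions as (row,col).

Step 1: p0:(1,1)->(0,1) | p1:(5,5)->(4,5) | p2:(3,1)->(2,1)
Step 2: p0:(0,1)->(0,2) | p1:(4,5)->(3,5) | p2:(2,1)->(2,2)
Step 3: p0:(0,2)->(0,3) | p1:(3,5)->(2,5)->EXIT | p2:(2,2)->(2,3)
Step 4: p0:(0,3)->(0,4)->EXIT | p1:escaped | p2:(2,3)->(2,4)

ESCAPED ESCAPED (2,4)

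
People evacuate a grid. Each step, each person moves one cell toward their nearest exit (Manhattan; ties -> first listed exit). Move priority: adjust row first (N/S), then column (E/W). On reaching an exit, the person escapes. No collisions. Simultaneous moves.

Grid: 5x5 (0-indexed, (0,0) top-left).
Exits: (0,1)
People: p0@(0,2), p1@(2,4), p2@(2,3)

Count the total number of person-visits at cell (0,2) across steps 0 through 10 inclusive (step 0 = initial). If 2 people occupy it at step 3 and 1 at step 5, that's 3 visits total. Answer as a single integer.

Answer: 3

Derivation:
Step 0: p0@(0,2) p1@(2,4) p2@(2,3) -> at (0,2): 1 [p0], cum=1
Step 1: p0@ESC p1@(1,4) p2@(1,3) -> at (0,2): 0 [-], cum=1
Step 2: p0@ESC p1@(0,4) p2@(0,3) -> at (0,2): 0 [-], cum=1
Step 3: p0@ESC p1@(0,3) p2@(0,2) -> at (0,2): 1 [p2], cum=2
Step 4: p0@ESC p1@(0,2) p2@ESC -> at (0,2): 1 [p1], cum=3
Step 5: p0@ESC p1@ESC p2@ESC -> at (0,2): 0 [-], cum=3
Total visits = 3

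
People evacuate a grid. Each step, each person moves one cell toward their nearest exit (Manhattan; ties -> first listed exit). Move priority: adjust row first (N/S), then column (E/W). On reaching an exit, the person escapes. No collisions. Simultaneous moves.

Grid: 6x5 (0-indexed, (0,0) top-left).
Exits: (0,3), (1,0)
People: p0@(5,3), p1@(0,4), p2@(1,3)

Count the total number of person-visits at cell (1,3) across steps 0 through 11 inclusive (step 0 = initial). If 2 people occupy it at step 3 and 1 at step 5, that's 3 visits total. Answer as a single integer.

Step 0: p0@(5,3) p1@(0,4) p2@(1,3) -> at (1,3): 1 [p2], cum=1
Step 1: p0@(4,3) p1@ESC p2@ESC -> at (1,3): 0 [-], cum=1
Step 2: p0@(3,3) p1@ESC p2@ESC -> at (1,3): 0 [-], cum=1
Step 3: p0@(2,3) p1@ESC p2@ESC -> at (1,3): 0 [-], cum=1
Step 4: p0@(1,3) p1@ESC p2@ESC -> at (1,3): 1 [p0], cum=2
Step 5: p0@ESC p1@ESC p2@ESC -> at (1,3): 0 [-], cum=2
Total visits = 2

Answer: 2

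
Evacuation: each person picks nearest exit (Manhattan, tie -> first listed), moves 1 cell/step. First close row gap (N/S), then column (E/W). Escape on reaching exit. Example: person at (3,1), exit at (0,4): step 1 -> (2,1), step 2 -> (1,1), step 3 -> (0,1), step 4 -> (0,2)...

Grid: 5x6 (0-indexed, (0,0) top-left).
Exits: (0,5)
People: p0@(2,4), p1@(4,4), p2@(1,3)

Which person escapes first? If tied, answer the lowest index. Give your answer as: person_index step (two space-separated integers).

Answer: 0 3

Derivation:
Step 1: p0:(2,4)->(1,4) | p1:(4,4)->(3,4) | p2:(1,3)->(0,3)
Step 2: p0:(1,4)->(0,4) | p1:(3,4)->(2,4) | p2:(0,3)->(0,4)
Step 3: p0:(0,4)->(0,5)->EXIT | p1:(2,4)->(1,4) | p2:(0,4)->(0,5)->EXIT
Step 4: p0:escaped | p1:(1,4)->(0,4) | p2:escaped
Step 5: p0:escaped | p1:(0,4)->(0,5)->EXIT | p2:escaped
Exit steps: [3, 5, 3]
First to escape: p0 at step 3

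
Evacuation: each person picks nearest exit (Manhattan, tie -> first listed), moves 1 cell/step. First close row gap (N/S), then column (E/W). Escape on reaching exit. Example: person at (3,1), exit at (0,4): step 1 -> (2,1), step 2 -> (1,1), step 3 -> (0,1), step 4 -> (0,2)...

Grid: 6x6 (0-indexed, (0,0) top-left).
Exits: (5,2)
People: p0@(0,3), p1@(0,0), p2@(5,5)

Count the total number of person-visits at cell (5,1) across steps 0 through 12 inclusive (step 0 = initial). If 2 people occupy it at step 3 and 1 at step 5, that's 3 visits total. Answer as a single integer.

Step 0: p0@(0,3) p1@(0,0) p2@(5,5) -> at (5,1): 0 [-], cum=0
Step 1: p0@(1,3) p1@(1,0) p2@(5,4) -> at (5,1): 0 [-], cum=0
Step 2: p0@(2,3) p1@(2,0) p2@(5,3) -> at (5,1): 0 [-], cum=0
Step 3: p0@(3,3) p1@(3,0) p2@ESC -> at (5,1): 0 [-], cum=0
Step 4: p0@(4,3) p1@(4,0) p2@ESC -> at (5,1): 0 [-], cum=0
Step 5: p0@(5,3) p1@(5,0) p2@ESC -> at (5,1): 0 [-], cum=0
Step 6: p0@ESC p1@(5,1) p2@ESC -> at (5,1): 1 [p1], cum=1
Step 7: p0@ESC p1@ESC p2@ESC -> at (5,1): 0 [-], cum=1
Total visits = 1

Answer: 1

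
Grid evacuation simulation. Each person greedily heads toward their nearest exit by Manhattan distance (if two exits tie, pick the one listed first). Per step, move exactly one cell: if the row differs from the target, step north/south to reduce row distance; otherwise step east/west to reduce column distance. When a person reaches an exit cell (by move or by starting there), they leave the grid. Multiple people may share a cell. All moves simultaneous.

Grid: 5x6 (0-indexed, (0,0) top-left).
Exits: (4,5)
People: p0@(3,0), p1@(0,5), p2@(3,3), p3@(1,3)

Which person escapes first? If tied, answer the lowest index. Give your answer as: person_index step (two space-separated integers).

Answer: 2 3

Derivation:
Step 1: p0:(3,0)->(4,0) | p1:(0,5)->(1,5) | p2:(3,3)->(4,3) | p3:(1,3)->(2,3)
Step 2: p0:(4,0)->(4,1) | p1:(1,5)->(2,5) | p2:(4,3)->(4,4) | p3:(2,3)->(3,3)
Step 3: p0:(4,1)->(4,2) | p1:(2,5)->(3,5) | p2:(4,4)->(4,5)->EXIT | p3:(3,3)->(4,3)
Step 4: p0:(4,2)->(4,3) | p1:(3,5)->(4,5)->EXIT | p2:escaped | p3:(4,3)->(4,4)
Step 5: p0:(4,3)->(4,4) | p1:escaped | p2:escaped | p3:(4,4)->(4,5)->EXIT
Step 6: p0:(4,4)->(4,5)->EXIT | p1:escaped | p2:escaped | p3:escaped
Exit steps: [6, 4, 3, 5]
First to escape: p2 at step 3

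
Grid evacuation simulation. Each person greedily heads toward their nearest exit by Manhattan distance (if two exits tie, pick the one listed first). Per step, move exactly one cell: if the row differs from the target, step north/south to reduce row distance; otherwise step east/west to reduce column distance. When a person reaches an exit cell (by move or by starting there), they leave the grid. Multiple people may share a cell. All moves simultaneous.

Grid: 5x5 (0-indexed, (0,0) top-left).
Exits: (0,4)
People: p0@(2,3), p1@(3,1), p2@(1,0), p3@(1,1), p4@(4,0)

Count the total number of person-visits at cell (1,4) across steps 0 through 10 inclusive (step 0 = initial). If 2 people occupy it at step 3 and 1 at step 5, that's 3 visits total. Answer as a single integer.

Step 0: p0@(2,3) p1@(3,1) p2@(1,0) p3@(1,1) p4@(4,0) -> at (1,4): 0 [-], cum=0
Step 1: p0@(1,3) p1@(2,1) p2@(0,0) p3@(0,1) p4@(3,0) -> at (1,4): 0 [-], cum=0
Step 2: p0@(0,3) p1@(1,1) p2@(0,1) p3@(0,2) p4@(2,0) -> at (1,4): 0 [-], cum=0
Step 3: p0@ESC p1@(0,1) p2@(0,2) p3@(0,3) p4@(1,0) -> at (1,4): 0 [-], cum=0
Step 4: p0@ESC p1@(0,2) p2@(0,3) p3@ESC p4@(0,0) -> at (1,4): 0 [-], cum=0
Step 5: p0@ESC p1@(0,3) p2@ESC p3@ESC p4@(0,1) -> at (1,4): 0 [-], cum=0
Step 6: p0@ESC p1@ESC p2@ESC p3@ESC p4@(0,2) -> at (1,4): 0 [-], cum=0
Step 7: p0@ESC p1@ESC p2@ESC p3@ESC p4@(0,3) -> at (1,4): 0 [-], cum=0
Step 8: p0@ESC p1@ESC p2@ESC p3@ESC p4@ESC -> at (1,4): 0 [-], cum=0
Total visits = 0

Answer: 0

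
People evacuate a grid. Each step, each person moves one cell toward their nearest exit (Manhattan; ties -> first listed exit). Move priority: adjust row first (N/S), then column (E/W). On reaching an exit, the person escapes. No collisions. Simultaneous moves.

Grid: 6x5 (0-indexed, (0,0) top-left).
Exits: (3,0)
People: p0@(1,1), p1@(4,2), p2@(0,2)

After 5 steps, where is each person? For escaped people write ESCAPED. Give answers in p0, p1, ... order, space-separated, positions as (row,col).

Step 1: p0:(1,1)->(2,1) | p1:(4,2)->(3,2) | p2:(0,2)->(1,2)
Step 2: p0:(2,1)->(3,1) | p1:(3,2)->(3,1) | p2:(1,2)->(2,2)
Step 3: p0:(3,1)->(3,0)->EXIT | p1:(3,1)->(3,0)->EXIT | p2:(2,2)->(3,2)
Step 4: p0:escaped | p1:escaped | p2:(3,2)->(3,1)
Step 5: p0:escaped | p1:escaped | p2:(3,1)->(3,0)->EXIT

ESCAPED ESCAPED ESCAPED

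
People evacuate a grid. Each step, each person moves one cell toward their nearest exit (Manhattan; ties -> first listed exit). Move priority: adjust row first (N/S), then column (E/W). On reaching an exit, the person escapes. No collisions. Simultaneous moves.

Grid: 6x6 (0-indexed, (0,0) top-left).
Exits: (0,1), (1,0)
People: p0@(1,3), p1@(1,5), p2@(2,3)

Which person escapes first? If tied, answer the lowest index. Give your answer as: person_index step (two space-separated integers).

Answer: 0 3

Derivation:
Step 1: p0:(1,3)->(0,3) | p1:(1,5)->(0,5) | p2:(2,3)->(1,3)
Step 2: p0:(0,3)->(0,2) | p1:(0,5)->(0,4) | p2:(1,3)->(0,3)
Step 3: p0:(0,2)->(0,1)->EXIT | p1:(0,4)->(0,3) | p2:(0,3)->(0,2)
Step 4: p0:escaped | p1:(0,3)->(0,2) | p2:(0,2)->(0,1)->EXIT
Step 5: p0:escaped | p1:(0,2)->(0,1)->EXIT | p2:escaped
Exit steps: [3, 5, 4]
First to escape: p0 at step 3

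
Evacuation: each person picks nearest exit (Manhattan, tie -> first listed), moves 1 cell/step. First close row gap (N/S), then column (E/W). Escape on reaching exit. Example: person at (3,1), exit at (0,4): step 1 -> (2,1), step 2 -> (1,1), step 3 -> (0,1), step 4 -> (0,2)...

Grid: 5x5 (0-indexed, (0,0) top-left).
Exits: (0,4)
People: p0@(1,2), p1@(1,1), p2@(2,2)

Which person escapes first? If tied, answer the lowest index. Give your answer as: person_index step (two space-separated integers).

Answer: 0 3

Derivation:
Step 1: p0:(1,2)->(0,2) | p1:(1,1)->(0,1) | p2:(2,2)->(1,2)
Step 2: p0:(0,2)->(0,3) | p1:(0,1)->(0,2) | p2:(1,2)->(0,2)
Step 3: p0:(0,3)->(0,4)->EXIT | p1:(0,2)->(0,3) | p2:(0,2)->(0,3)
Step 4: p0:escaped | p1:(0,3)->(0,4)->EXIT | p2:(0,3)->(0,4)->EXIT
Exit steps: [3, 4, 4]
First to escape: p0 at step 3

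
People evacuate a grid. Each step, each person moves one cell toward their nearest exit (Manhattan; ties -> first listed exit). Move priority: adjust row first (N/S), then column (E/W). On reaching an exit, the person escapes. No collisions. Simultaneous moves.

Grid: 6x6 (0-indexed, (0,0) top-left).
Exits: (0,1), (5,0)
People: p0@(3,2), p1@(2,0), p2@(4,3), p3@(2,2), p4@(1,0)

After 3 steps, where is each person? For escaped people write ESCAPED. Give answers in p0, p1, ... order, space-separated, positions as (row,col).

Step 1: p0:(3,2)->(2,2) | p1:(2,0)->(1,0) | p2:(4,3)->(5,3) | p3:(2,2)->(1,2) | p4:(1,0)->(0,0)
Step 2: p0:(2,2)->(1,2) | p1:(1,0)->(0,0) | p2:(5,3)->(5,2) | p3:(1,2)->(0,2) | p4:(0,0)->(0,1)->EXIT
Step 3: p0:(1,2)->(0,2) | p1:(0,0)->(0,1)->EXIT | p2:(5,2)->(5,1) | p3:(0,2)->(0,1)->EXIT | p4:escaped

(0,2) ESCAPED (5,1) ESCAPED ESCAPED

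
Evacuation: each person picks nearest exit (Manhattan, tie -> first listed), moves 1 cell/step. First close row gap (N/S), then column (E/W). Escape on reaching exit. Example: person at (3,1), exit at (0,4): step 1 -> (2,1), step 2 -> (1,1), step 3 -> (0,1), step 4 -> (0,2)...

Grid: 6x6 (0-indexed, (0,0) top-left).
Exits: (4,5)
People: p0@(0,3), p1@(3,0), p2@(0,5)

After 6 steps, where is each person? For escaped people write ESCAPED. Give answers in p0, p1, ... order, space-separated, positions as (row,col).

Step 1: p0:(0,3)->(1,3) | p1:(3,0)->(4,0) | p2:(0,5)->(1,5)
Step 2: p0:(1,3)->(2,3) | p1:(4,0)->(4,1) | p2:(1,5)->(2,5)
Step 3: p0:(2,3)->(3,3) | p1:(4,1)->(4,2) | p2:(2,5)->(3,5)
Step 4: p0:(3,3)->(4,3) | p1:(4,2)->(4,3) | p2:(3,5)->(4,5)->EXIT
Step 5: p0:(4,3)->(4,4) | p1:(4,3)->(4,4) | p2:escaped
Step 6: p0:(4,4)->(4,5)->EXIT | p1:(4,4)->(4,5)->EXIT | p2:escaped

ESCAPED ESCAPED ESCAPED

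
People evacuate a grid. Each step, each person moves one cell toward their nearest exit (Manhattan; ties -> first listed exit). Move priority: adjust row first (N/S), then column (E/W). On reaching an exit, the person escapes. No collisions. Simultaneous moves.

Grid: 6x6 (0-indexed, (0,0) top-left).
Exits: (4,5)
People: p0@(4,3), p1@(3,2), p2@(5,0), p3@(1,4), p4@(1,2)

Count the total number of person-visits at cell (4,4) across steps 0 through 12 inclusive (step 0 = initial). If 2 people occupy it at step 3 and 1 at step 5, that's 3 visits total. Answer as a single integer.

Answer: 5

Derivation:
Step 0: p0@(4,3) p1@(3,2) p2@(5,0) p3@(1,4) p4@(1,2) -> at (4,4): 0 [-], cum=0
Step 1: p0@(4,4) p1@(4,2) p2@(4,0) p3@(2,4) p4@(2,2) -> at (4,4): 1 [p0], cum=1
Step 2: p0@ESC p1@(4,3) p2@(4,1) p3@(3,4) p4@(3,2) -> at (4,4): 0 [-], cum=1
Step 3: p0@ESC p1@(4,4) p2@(4,2) p3@(4,4) p4@(4,2) -> at (4,4): 2 [p1,p3], cum=3
Step 4: p0@ESC p1@ESC p2@(4,3) p3@ESC p4@(4,3) -> at (4,4): 0 [-], cum=3
Step 5: p0@ESC p1@ESC p2@(4,4) p3@ESC p4@(4,4) -> at (4,4): 2 [p2,p4], cum=5
Step 6: p0@ESC p1@ESC p2@ESC p3@ESC p4@ESC -> at (4,4): 0 [-], cum=5
Total visits = 5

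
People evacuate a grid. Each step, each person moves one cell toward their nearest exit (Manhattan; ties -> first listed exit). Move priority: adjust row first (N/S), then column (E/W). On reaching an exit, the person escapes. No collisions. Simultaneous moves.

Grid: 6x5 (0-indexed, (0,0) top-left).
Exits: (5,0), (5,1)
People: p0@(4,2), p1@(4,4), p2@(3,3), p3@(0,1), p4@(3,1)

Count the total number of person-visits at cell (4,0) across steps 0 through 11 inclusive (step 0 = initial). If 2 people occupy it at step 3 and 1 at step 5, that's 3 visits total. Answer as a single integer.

Answer: 0

Derivation:
Step 0: p0@(4,2) p1@(4,4) p2@(3,3) p3@(0,1) p4@(3,1) -> at (4,0): 0 [-], cum=0
Step 1: p0@(5,2) p1@(5,4) p2@(4,3) p3@(1,1) p4@(4,1) -> at (4,0): 0 [-], cum=0
Step 2: p0@ESC p1@(5,3) p2@(5,3) p3@(2,1) p4@ESC -> at (4,0): 0 [-], cum=0
Step 3: p0@ESC p1@(5,2) p2@(5,2) p3@(3,1) p4@ESC -> at (4,0): 0 [-], cum=0
Step 4: p0@ESC p1@ESC p2@ESC p3@(4,1) p4@ESC -> at (4,0): 0 [-], cum=0
Step 5: p0@ESC p1@ESC p2@ESC p3@ESC p4@ESC -> at (4,0): 0 [-], cum=0
Total visits = 0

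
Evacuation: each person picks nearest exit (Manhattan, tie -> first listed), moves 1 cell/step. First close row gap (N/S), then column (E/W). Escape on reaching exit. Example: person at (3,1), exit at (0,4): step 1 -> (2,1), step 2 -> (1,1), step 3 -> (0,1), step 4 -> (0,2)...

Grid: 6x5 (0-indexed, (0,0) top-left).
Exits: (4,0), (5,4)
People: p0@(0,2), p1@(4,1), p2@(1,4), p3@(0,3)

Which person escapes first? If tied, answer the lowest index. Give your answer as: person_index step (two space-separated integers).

Step 1: p0:(0,2)->(1,2) | p1:(4,1)->(4,0)->EXIT | p2:(1,4)->(2,4) | p3:(0,3)->(1,3)
Step 2: p0:(1,2)->(2,2) | p1:escaped | p2:(2,4)->(3,4) | p3:(1,3)->(2,3)
Step 3: p0:(2,2)->(3,2) | p1:escaped | p2:(3,4)->(4,4) | p3:(2,3)->(3,3)
Step 4: p0:(3,2)->(4,2) | p1:escaped | p2:(4,4)->(5,4)->EXIT | p3:(3,3)->(4,3)
Step 5: p0:(4,2)->(4,1) | p1:escaped | p2:escaped | p3:(4,3)->(5,3)
Step 6: p0:(4,1)->(4,0)->EXIT | p1:escaped | p2:escaped | p3:(5,3)->(5,4)->EXIT
Exit steps: [6, 1, 4, 6]
First to escape: p1 at step 1

Answer: 1 1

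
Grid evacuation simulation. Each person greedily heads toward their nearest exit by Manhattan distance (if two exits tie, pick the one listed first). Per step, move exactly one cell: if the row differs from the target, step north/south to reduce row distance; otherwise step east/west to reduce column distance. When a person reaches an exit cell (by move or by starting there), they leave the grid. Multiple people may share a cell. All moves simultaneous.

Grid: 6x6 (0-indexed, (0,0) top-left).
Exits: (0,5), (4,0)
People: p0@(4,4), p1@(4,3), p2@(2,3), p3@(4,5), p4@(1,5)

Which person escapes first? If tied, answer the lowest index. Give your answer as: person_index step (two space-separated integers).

Answer: 4 1

Derivation:
Step 1: p0:(4,4)->(4,3) | p1:(4,3)->(4,2) | p2:(2,3)->(1,3) | p3:(4,5)->(3,5) | p4:(1,5)->(0,5)->EXIT
Step 2: p0:(4,3)->(4,2) | p1:(4,2)->(4,1) | p2:(1,3)->(0,3) | p3:(3,5)->(2,5) | p4:escaped
Step 3: p0:(4,2)->(4,1) | p1:(4,1)->(4,0)->EXIT | p2:(0,3)->(0,4) | p3:(2,5)->(1,5) | p4:escaped
Step 4: p0:(4,1)->(4,0)->EXIT | p1:escaped | p2:(0,4)->(0,5)->EXIT | p3:(1,5)->(0,5)->EXIT | p4:escaped
Exit steps: [4, 3, 4, 4, 1]
First to escape: p4 at step 1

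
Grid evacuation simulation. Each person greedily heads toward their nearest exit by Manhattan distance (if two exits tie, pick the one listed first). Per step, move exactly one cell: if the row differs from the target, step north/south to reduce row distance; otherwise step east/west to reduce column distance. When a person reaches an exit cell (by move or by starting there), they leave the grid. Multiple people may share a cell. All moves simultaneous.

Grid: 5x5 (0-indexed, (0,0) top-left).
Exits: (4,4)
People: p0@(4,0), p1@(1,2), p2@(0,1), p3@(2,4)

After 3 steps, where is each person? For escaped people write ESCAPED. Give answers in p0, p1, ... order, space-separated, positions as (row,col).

Step 1: p0:(4,0)->(4,1) | p1:(1,2)->(2,2) | p2:(0,1)->(1,1) | p3:(2,4)->(3,4)
Step 2: p0:(4,1)->(4,2) | p1:(2,2)->(3,2) | p2:(1,1)->(2,1) | p3:(3,4)->(4,4)->EXIT
Step 3: p0:(4,2)->(4,3) | p1:(3,2)->(4,2) | p2:(2,1)->(3,1) | p3:escaped

(4,3) (4,2) (3,1) ESCAPED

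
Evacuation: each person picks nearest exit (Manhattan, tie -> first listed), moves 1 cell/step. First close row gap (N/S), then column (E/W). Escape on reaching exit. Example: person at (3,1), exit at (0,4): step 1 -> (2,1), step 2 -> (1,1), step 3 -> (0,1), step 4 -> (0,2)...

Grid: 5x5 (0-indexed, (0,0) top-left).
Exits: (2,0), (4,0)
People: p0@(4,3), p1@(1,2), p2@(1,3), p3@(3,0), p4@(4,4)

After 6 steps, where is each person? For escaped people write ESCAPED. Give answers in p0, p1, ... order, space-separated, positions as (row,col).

Step 1: p0:(4,3)->(4,2) | p1:(1,2)->(2,2) | p2:(1,3)->(2,3) | p3:(3,0)->(2,0)->EXIT | p4:(4,4)->(4,3)
Step 2: p0:(4,2)->(4,1) | p1:(2,2)->(2,1) | p2:(2,3)->(2,2) | p3:escaped | p4:(4,3)->(4,2)
Step 3: p0:(4,1)->(4,0)->EXIT | p1:(2,1)->(2,0)->EXIT | p2:(2,2)->(2,1) | p3:escaped | p4:(4,2)->(4,1)
Step 4: p0:escaped | p1:escaped | p2:(2,1)->(2,0)->EXIT | p3:escaped | p4:(4,1)->(4,0)->EXIT

ESCAPED ESCAPED ESCAPED ESCAPED ESCAPED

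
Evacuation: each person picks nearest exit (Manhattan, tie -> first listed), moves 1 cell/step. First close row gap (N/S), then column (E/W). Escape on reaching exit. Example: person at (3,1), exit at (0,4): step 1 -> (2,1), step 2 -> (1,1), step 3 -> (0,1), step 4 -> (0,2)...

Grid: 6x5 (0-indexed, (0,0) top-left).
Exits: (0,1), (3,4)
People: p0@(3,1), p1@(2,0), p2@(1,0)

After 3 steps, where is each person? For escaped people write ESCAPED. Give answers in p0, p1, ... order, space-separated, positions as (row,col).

Step 1: p0:(3,1)->(2,1) | p1:(2,0)->(1,0) | p2:(1,0)->(0,0)
Step 2: p0:(2,1)->(1,1) | p1:(1,0)->(0,0) | p2:(0,0)->(0,1)->EXIT
Step 3: p0:(1,1)->(0,1)->EXIT | p1:(0,0)->(0,1)->EXIT | p2:escaped

ESCAPED ESCAPED ESCAPED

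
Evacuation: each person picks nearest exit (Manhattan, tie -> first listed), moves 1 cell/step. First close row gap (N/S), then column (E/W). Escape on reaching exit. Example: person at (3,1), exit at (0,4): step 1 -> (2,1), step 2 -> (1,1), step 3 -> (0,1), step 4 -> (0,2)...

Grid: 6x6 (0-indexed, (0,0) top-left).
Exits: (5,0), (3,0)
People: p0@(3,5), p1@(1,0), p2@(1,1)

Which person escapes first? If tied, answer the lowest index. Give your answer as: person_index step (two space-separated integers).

Answer: 1 2

Derivation:
Step 1: p0:(3,5)->(3,4) | p1:(1,0)->(2,0) | p2:(1,1)->(2,1)
Step 2: p0:(3,4)->(3,3) | p1:(2,0)->(3,0)->EXIT | p2:(2,1)->(3,1)
Step 3: p0:(3,3)->(3,2) | p1:escaped | p2:(3,1)->(3,0)->EXIT
Step 4: p0:(3,2)->(3,1) | p1:escaped | p2:escaped
Step 5: p0:(3,1)->(3,0)->EXIT | p1:escaped | p2:escaped
Exit steps: [5, 2, 3]
First to escape: p1 at step 2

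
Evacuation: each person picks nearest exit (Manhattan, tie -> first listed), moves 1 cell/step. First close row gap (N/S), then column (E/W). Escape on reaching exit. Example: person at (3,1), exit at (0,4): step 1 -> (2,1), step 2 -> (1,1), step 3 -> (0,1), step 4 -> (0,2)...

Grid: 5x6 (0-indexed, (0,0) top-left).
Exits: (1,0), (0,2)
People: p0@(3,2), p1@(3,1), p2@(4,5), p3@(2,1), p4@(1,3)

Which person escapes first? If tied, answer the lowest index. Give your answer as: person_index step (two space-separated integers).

Step 1: p0:(3,2)->(2,2) | p1:(3,1)->(2,1) | p2:(4,5)->(3,5) | p3:(2,1)->(1,1) | p4:(1,3)->(0,3)
Step 2: p0:(2,2)->(1,2) | p1:(2,1)->(1,1) | p2:(3,5)->(2,5) | p3:(1,1)->(1,0)->EXIT | p4:(0,3)->(0,2)->EXIT
Step 3: p0:(1,2)->(0,2)->EXIT | p1:(1,1)->(1,0)->EXIT | p2:(2,5)->(1,5) | p3:escaped | p4:escaped
Step 4: p0:escaped | p1:escaped | p2:(1,5)->(0,5) | p3:escaped | p4:escaped
Step 5: p0:escaped | p1:escaped | p2:(0,5)->(0,4) | p3:escaped | p4:escaped
Step 6: p0:escaped | p1:escaped | p2:(0,4)->(0,3) | p3:escaped | p4:escaped
Step 7: p0:escaped | p1:escaped | p2:(0,3)->(0,2)->EXIT | p3:escaped | p4:escaped
Exit steps: [3, 3, 7, 2, 2]
First to escape: p3 at step 2

Answer: 3 2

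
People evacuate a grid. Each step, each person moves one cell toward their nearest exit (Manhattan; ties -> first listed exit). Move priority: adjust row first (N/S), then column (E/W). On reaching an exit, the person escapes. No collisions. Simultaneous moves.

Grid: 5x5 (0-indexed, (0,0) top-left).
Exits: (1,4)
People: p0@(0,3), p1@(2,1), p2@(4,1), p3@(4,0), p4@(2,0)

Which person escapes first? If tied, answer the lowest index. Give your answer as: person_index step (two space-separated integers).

Answer: 0 2

Derivation:
Step 1: p0:(0,3)->(1,3) | p1:(2,1)->(1,1) | p2:(4,1)->(3,1) | p3:(4,0)->(3,0) | p4:(2,0)->(1,0)
Step 2: p0:(1,3)->(1,4)->EXIT | p1:(1,1)->(1,2) | p2:(3,1)->(2,1) | p3:(3,0)->(2,0) | p4:(1,0)->(1,1)
Step 3: p0:escaped | p1:(1,2)->(1,3) | p2:(2,1)->(1,1) | p3:(2,0)->(1,0) | p4:(1,1)->(1,2)
Step 4: p0:escaped | p1:(1,3)->(1,4)->EXIT | p2:(1,1)->(1,2) | p3:(1,0)->(1,1) | p4:(1,2)->(1,3)
Step 5: p0:escaped | p1:escaped | p2:(1,2)->(1,3) | p3:(1,1)->(1,2) | p4:(1,3)->(1,4)->EXIT
Step 6: p0:escaped | p1:escaped | p2:(1,3)->(1,4)->EXIT | p3:(1,2)->(1,3) | p4:escaped
Step 7: p0:escaped | p1:escaped | p2:escaped | p3:(1,3)->(1,4)->EXIT | p4:escaped
Exit steps: [2, 4, 6, 7, 5]
First to escape: p0 at step 2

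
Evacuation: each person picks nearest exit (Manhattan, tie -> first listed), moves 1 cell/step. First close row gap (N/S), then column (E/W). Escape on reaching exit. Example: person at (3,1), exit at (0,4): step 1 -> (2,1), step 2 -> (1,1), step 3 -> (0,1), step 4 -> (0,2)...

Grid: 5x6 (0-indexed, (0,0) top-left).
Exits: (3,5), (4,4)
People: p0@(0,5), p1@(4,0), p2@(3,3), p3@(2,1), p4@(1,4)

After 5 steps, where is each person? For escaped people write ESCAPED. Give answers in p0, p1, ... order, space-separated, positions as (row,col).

Step 1: p0:(0,5)->(1,5) | p1:(4,0)->(4,1) | p2:(3,3)->(3,4) | p3:(2,1)->(3,1) | p4:(1,4)->(2,4)
Step 2: p0:(1,5)->(2,5) | p1:(4,1)->(4,2) | p2:(3,4)->(3,5)->EXIT | p3:(3,1)->(3,2) | p4:(2,4)->(3,4)
Step 3: p0:(2,5)->(3,5)->EXIT | p1:(4,2)->(4,3) | p2:escaped | p3:(3,2)->(3,3) | p4:(3,4)->(3,5)->EXIT
Step 4: p0:escaped | p1:(4,3)->(4,4)->EXIT | p2:escaped | p3:(3,3)->(3,4) | p4:escaped
Step 5: p0:escaped | p1:escaped | p2:escaped | p3:(3,4)->(3,5)->EXIT | p4:escaped

ESCAPED ESCAPED ESCAPED ESCAPED ESCAPED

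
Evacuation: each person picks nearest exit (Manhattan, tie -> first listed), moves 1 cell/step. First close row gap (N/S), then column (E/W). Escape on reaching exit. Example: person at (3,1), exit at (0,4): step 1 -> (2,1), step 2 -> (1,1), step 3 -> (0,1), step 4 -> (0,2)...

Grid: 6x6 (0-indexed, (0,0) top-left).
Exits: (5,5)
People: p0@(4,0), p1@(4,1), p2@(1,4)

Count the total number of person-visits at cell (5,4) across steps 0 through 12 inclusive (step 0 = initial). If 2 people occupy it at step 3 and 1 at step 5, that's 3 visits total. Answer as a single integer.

Answer: 3

Derivation:
Step 0: p0@(4,0) p1@(4,1) p2@(1,4) -> at (5,4): 0 [-], cum=0
Step 1: p0@(5,0) p1@(5,1) p2@(2,4) -> at (5,4): 0 [-], cum=0
Step 2: p0@(5,1) p1@(5,2) p2@(3,4) -> at (5,4): 0 [-], cum=0
Step 3: p0@(5,2) p1@(5,3) p2@(4,4) -> at (5,4): 0 [-], cum=0
Step 4: p0@(5,3) p1@(5,4) p2@(5,4) -> at (5,4): 2 [p1,p2], cum=2
Step 5: p0@(5,4) p1@ESC p2@ESC -> at (5,4): 1 [p0], cum=3
Step 6: p0@ESC p1@ESC p2@ESC -> at (5,4): 0 [-], cum=3
Total visits = 3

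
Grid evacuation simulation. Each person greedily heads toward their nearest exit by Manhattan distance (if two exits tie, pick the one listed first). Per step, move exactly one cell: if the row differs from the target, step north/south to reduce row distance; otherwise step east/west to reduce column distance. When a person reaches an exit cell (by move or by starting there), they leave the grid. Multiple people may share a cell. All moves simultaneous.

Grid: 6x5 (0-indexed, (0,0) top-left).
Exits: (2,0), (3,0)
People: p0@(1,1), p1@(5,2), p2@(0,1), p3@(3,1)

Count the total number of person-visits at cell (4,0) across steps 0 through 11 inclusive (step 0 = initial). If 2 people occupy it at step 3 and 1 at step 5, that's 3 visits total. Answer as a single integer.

Answer: 0

Derivation:
Step 0: p0@(1,1) p1@(5,2) p2@(0,1) p3@(3,1) -> at (4,0): 0 [-], cum=0
Step 1: p0@(2,1) p1@(4,2) p2@(1,1) p3@ESC -> at (4,0): 0 [-], cum=0
Step 2: p0@ESC p1@(3,2) p2@(2,1) p3@ESC -> at (4,0): 0 [-], cum=0
Step 3: p0@ESC p1@(3,1) p2@ESC p3@ESC -> at (4,0): 0 [-], cum=0
Step 4: p0@ESC p1@ESC p2@ESC p3@ESC -> at (4,0): 0 [-], cum=0
Total visits = 0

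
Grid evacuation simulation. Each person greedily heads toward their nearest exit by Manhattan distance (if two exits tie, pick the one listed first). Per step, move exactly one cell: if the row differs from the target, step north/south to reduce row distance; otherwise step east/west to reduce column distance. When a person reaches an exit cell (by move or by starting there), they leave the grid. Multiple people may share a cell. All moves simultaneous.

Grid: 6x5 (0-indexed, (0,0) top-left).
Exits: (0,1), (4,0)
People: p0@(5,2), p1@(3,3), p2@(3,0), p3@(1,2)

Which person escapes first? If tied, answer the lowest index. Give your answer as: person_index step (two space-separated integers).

Answer: 2 1

Derivation:
Step 1: p0:(5,2)->(4,2) | p1:(3,3)->(4,3) | p2:(3,0)->(4,0)->EXIT | p3:(1,2)->(0,2)
Step 2: p0:(4,2)->(4,1) | p1:(4,3)->(4,2) | p2:escaped | p3:(0,2)->(0,1)->EXIT
Step 3: p0:(4,1)->(4,0)->EXIT | p1:(4,2)->(4,1) | p2:escaped | p3:escaped
Step 4: p0:escaped | p1:(4,1)->(4,0)->EXIT | p2:escaped | p3:escaped
Exit steps: [3, 4, 1, 2]
First to escape: p2 at step 1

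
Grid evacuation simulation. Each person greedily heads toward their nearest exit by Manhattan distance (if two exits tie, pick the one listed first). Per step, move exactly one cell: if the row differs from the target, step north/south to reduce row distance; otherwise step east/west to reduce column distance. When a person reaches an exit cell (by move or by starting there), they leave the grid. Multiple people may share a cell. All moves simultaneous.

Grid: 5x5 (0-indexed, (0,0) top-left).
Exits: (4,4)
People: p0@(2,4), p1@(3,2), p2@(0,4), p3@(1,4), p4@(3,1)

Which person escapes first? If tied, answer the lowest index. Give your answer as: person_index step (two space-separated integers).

Step 1: p0:(2,4)->(3,4) | p1:(3,2)->(4,2) | p2:(0,4)->(1,4) | p3:(1,4)->(2,4) | p4:(3,1)->(4,1)
Step 2: p0:(3,4)->(4,4)->EXIT | p1:(4,2)->(4,3) | p2:(1,4)->(2,4) | p3:(2,4)->(3,4) | p4:(4,1)->(4,2)
Step 3: p0:escaped | p1:(4,3)->(4,4)->EXIT | p2:(2,4)->(3,4) | p3:(3,4)->(4,4)->EXIT | p4:(4,2)->(4,3)
Step 4: p0:escaped | p1:escaped | p2:(3,4)->(4,4)->EXIT | p3:escaped | p4:(4,3)->(4,4)->EXIT
Exit steps: [2, 3, 4, 3, 4]
First to escape: p0 at step 2

Answer: 0 2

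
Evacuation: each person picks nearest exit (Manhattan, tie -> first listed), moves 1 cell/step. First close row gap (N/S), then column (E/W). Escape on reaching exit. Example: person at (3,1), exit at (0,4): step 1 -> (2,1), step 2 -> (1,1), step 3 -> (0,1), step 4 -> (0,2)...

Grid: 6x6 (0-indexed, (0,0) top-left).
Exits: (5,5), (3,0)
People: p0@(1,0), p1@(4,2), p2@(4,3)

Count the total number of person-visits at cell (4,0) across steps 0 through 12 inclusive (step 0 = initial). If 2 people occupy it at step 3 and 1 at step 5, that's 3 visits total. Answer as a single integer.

Step 0: p0@(1,0) p1@(4,2) p2@(4,3) -> at (4,0): 0 [-], cum=0
Step 1: p0@(2,0) p1@(3,2) p2@(5,3) -> at (4,0): 0 [-], cum=0
Step 2: p0@ESC p1@(3,1) p2@(5,4) -> at (4,0): 0 [-], cum=0
Step 3: p0@ESC p1@ESC p2@ESC -> at (4,0): 0 [-], cum=0
Total visits = 0

Answer: 0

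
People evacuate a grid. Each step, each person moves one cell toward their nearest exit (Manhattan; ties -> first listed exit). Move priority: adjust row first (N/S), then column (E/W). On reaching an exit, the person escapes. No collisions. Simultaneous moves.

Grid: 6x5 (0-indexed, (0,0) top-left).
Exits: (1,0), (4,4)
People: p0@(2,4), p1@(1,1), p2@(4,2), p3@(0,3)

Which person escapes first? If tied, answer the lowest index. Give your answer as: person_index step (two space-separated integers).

Step 1: p0:(2,4)->(3,4) | p1:(1,1)->(1,0)->EXIT | p2:(4,2)->(4,3) | p3:(0,3)->(1,3)
Step 2: p0:(3,4)->(4,4)->EXIT | p1:escaped | p2:(4,3)->(4,4)->EXIT | p3:(1,3)->(1,2)
Step 3: p0:escaped | p1:escaped | p2:escaped | p3:(1,2)->(1,1)
Step 4: p0:escaped | p1:escaped | p2:escaped | p3:(1,1)->(1,0)->EXIT
Exit steps: [2, 1, 2, 4]
First to escape: p1 at step 1

Answer: 1 1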